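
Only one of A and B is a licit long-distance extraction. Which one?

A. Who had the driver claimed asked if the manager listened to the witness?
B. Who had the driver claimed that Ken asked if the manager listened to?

In B, the wh-phrase is extracted from inside a wh-island (introduced by "if"), which blocks movement.
In A, the extraction path crosses only that-complement boundaries, which are transparent.
So A is grammatical.

A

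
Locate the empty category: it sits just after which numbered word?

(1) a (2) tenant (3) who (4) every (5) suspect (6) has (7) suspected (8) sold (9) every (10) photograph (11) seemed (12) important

The displaced element is "a tenant" (word 2).
It is linked across 1 clause boundary (Ø).
It functions as the subject of "sold", so the gap sits immediately after word 7 ("suspected").
Base order: Every suspect has suspected that a tenant sold every photograph.

7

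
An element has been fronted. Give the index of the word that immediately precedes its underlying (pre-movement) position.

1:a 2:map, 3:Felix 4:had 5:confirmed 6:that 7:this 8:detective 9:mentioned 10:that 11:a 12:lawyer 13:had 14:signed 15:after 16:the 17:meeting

14

The displaced element is "a map" (word 2).
It is linked across 2 clause boundaries (that → that).
It functions as the direct object of "signed", so the gap sits immediately after word 14 ("signed").
Base order: Felix had confirmed that this detective mentioned that a lawyer had signed a map after the meeting.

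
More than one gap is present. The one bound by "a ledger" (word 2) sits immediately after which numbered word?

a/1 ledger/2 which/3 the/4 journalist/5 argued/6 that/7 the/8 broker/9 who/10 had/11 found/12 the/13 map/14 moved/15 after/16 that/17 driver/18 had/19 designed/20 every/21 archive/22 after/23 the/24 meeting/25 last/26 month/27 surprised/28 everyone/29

The displaced element is "a ledger" (word 2).
It is linked across 1 clause boundary (that).
It functions as the direct object of "moved", so the gap sits immediately after word 15 ("moved").
Base order: The journalist argued that the broker who had found the map moved a ledger after that driver had designed every archive after the meeting last month.

15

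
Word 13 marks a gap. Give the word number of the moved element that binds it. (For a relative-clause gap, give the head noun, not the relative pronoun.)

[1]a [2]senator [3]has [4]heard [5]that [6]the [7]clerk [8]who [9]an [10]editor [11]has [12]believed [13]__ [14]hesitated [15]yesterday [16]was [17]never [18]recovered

7

The gap at 13 is the subject of "hesitated", inside a relative clause.
The relative pronoun is "who" (word 8); it is bound by the head noun immediately before it.
Its filler is the head noun "clerk", at word 7.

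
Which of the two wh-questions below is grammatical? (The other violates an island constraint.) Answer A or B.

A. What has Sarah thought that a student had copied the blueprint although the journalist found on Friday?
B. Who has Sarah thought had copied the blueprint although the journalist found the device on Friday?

B

In A, the wh-phrase is extracted from inside an adjunct island (introduced by "although"), which blocks movement.
In B, the extraction path crosses only that-complement boundaries, which are transparent.
So B is grammatical.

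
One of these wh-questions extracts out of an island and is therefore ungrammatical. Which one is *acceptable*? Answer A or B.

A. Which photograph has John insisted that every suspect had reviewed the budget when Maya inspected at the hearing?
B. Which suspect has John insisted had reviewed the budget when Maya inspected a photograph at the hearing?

In A, the wh-phrase is extracted from inside an adjunct island (introduced by "when"), which blocks movement.
In B, the extraction path crosses only that-complement boundaries, which are transparent.
So B is grammatical.

B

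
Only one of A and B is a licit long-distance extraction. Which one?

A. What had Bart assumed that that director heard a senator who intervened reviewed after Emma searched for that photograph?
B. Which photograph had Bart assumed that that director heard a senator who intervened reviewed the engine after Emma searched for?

In B, the wh-phrase is extracted from inside an adjunct island (introduced by "after"), which blocks movement.
In A, the extraction path crosses only that-complement boundaries, which are transparent.
So A is grammatical.

A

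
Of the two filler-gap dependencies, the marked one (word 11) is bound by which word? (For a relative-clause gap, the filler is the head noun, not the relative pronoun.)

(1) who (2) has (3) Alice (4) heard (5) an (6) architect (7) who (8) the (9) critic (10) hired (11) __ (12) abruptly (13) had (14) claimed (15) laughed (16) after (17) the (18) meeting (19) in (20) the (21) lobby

6

The marked gap is inside the relative clause, the direct object of "hired".
Its filler is the head noun "architect" (via "who"), at word 6.
(The other dependency links word 1 to a gap after word 14.)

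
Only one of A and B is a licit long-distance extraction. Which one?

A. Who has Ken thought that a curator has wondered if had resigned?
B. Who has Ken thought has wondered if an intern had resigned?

In A, the wh-phrase is extracted from inside a wh-island (introduced by "if"), which blocks movement.
In B, the extraction path crosses only that-complement boundaries, which are transparent.
So B is grammatical.

B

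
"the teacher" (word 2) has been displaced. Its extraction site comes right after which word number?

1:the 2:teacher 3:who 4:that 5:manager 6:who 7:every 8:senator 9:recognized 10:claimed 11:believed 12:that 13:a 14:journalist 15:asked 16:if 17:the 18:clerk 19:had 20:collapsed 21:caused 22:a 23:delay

The displaced element is "the teacher" (word 2).
It is linked across 1 clause boundary (Ø).
It functions as the subject of "believed", so the gap sits immediately after word 10 ("claimed").
Base order: That manager who every senator recognized claimed that the teacher believed that a journalist asked if the clerk had collapsed.

10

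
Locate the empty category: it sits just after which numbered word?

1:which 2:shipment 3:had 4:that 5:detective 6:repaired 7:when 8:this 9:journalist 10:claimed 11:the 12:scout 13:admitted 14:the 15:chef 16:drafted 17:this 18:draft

6

The displaced element is "which shipment" (word 2).
It functions as the direct object of "repaired", so the gap sits immediately after word 6 ("repaired").
Base order: That detective had repaired which shipment when this journalist claimed the scout admitted the chef drafted this draft.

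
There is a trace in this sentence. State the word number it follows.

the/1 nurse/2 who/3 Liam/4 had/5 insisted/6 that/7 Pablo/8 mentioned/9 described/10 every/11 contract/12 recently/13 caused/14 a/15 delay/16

9

The displaced element is "the nurse" (word 2).
It is linked across 2 clause boundaries (that → Ø).
It functions as the subject of "described", so the gap sits immediately after word 9 ("mentioned").
Base order: Liam had insisted that Pablo mentioned the nurse described every contract recently.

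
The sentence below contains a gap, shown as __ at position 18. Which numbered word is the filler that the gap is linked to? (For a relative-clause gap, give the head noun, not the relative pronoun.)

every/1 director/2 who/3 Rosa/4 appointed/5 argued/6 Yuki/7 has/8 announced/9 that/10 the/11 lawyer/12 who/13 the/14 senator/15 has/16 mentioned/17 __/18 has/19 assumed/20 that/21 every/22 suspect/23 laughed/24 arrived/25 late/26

12

The gap at 18 is the subject of "assumed", inside a relative clause.
The relative pronoun is "who" (word 13); it is bound by the head noun immediately before it.
Its filler is the head noun "lawyer", at word 12.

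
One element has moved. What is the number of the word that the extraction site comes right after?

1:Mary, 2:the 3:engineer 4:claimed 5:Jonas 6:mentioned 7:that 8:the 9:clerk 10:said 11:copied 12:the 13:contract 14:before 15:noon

10

The displaced element is "Mary" (word 1).
It is linked across 3 clause boundaries (Ø → that → Ø).
It functions as the subject of "copied", so the gap sits immediately after word 10 ("said").
Base order: The engineer claimed Jonas mentioned that the clerk said that Mary copied the contract before noon.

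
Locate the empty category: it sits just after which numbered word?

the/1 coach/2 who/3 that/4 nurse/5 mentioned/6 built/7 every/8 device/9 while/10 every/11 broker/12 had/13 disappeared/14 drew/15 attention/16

6

The displaced element is "the coach" (word 2).
It is linked across 1 clause boundary (Ø).
It functions as the subject of "built", so the gap sits immediately after word 6 ("mentioned").
Base order: That nurse mentioned that the coach built every device while every broker had disappeared.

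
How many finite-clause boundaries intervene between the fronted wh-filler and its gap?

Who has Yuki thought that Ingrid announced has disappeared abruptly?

2

"who" is extracted from the subject of "disappeared".
Boundaries crossed, outermost first: [that], [Ø] — 2 in total.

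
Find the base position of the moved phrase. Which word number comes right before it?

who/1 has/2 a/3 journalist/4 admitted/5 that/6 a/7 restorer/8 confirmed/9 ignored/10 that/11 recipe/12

The displaced element is "who" (word 1).
It is linked across 2 clause boundaries (that → Ø).
It functions as the subject of "ignored", so the gap sits immediately after word 9 ("confirmed").
Base order: A journalist has admitted that a restorer confirmed that who ignored that recipe.

9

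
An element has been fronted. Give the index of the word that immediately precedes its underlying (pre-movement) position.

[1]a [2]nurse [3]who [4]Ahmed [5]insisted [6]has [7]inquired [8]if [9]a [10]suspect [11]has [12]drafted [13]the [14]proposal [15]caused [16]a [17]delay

5

The displaced element is "a nurse" (word 2).
It is linked across 1 clause boundary (Ø).
It functions as the subject of "inquired", so the gap sits immediately after word 5 ("insisted").
Base order: Ahmed insisted that a nurse has inquired if a suspect has drafted the proposal.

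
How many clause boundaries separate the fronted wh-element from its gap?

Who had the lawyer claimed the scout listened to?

"who" is extracted from the PP object of "listened".
Boundaries crossed, outermost first: [Ø] — 1 in total.

1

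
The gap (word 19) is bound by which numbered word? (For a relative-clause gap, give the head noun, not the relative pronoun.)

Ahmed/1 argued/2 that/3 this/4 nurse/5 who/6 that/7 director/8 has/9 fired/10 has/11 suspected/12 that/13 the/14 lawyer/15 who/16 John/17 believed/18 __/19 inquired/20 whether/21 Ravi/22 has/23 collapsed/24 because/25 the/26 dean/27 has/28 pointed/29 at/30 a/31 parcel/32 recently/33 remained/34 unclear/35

The gap at 19 is the subject of "inquired", inside a relative clause.
The relative pronoun is "who" (word 16); it is bound by the head noun immediately before it.
Its filler is the head noun "lawyer", at word 15.

15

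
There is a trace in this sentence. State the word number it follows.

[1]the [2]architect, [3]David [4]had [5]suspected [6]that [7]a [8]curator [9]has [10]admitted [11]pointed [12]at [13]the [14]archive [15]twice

The displaced element is "the architect" (word 2).
It is linked across 2 clause boundaries (that → Ø).
It functions as the subject of "pointed", so the gap sits immediately after word 10 ("admitted").
Base order: David had suspected that a curator has admitted that the architect pointed at the archive twice.

10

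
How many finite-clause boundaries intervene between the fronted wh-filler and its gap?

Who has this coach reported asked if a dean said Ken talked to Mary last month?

1

"who" is extracted from the subject of "asked".
Boundaries crossed, outermost first: [Ø] — 1 in total.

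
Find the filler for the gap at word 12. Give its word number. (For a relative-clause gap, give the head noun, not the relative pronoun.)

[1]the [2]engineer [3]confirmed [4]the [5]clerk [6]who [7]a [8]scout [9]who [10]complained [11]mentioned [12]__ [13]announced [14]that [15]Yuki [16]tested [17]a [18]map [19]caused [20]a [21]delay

5

The gap at 12 is the subject of "announced", inside a relative clause.
The relative pronoun is "who" (word 6); it is bound by the head noun immediately before it.
Its filler is the head noun "clerk", at word 5.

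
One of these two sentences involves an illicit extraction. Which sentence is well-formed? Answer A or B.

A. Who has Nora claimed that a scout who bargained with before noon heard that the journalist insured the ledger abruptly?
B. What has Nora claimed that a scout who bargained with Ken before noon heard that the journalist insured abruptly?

In A, the wh-phrase is extracted from inside a complex-NP island (relative clause) (introduced by "who"), which blocks movement.
In B, the extraction path crosses only that-complement boundaries, which are transparent.
So B is grammatical.

B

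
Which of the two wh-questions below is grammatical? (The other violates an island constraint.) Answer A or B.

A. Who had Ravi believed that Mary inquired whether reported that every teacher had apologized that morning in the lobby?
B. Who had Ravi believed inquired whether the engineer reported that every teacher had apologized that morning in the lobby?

B

In A, the wh-phrase is extracted from inside a wh-island (introduced by "whether"), which blocks movement.
In B, the extraction path crosses only that-complement boundaries, which are transparent.
So B is grammatical.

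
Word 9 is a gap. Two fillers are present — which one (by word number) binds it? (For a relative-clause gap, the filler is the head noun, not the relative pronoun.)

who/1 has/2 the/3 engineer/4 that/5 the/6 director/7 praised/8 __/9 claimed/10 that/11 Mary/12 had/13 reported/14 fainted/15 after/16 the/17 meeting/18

4

The marked gap is inside the relative clause, the direct object of "praised".
Its filler is the head noun "engineer" (via "that"), at word 4.
(The other dependency links word 1 to a gap after word 14.)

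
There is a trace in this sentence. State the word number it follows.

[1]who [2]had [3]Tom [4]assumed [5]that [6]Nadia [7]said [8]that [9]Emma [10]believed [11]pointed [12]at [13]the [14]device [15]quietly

The displaced element is "who" (word 1).
It is linked across 3 clause boundaries (that → that → Ø).
It functions as the subject of "pointed", so the gap sits immediately after word 10 ("believed").
Base order: Tom had assumed that Nadia said that Emma believed that who pointed at the device quietly.

10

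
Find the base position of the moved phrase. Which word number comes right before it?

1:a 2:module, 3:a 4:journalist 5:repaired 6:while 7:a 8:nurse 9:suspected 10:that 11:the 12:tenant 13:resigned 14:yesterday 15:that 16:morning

The displaced element is "a module" (word 2).
It functions as the direct object of "repaired", so the gap sits immediately after word 5 ("repaired").
Base order: A journalist repaired a module while a nurse suspected that the tenant resigned yesterday that morning.

5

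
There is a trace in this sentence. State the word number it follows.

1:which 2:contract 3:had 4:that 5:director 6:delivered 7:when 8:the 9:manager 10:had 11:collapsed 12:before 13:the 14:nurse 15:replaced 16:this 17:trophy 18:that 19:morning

The displaced element is "which contract" (word 2).
It functions as the direct object of "delivered", so the gap sits immediately after word 6 ("delivered").
Base order: That director had delivered which contract when the manager had collapsed before the nurse replaced this trophy that morning.

6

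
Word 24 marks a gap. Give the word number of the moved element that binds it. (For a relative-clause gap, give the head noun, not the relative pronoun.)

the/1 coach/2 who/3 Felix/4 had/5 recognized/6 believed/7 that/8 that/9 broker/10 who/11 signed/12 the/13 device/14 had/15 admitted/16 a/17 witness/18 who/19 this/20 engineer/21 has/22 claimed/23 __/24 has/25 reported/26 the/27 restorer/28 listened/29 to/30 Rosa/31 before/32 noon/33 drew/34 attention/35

The gap at 24 is the subject of "reported", inside a relative clause.
The relative pronoun is "who" (word 19); it is bound by the head noun immediately before it.
Its filler is the head noun "witness", at word 18.

18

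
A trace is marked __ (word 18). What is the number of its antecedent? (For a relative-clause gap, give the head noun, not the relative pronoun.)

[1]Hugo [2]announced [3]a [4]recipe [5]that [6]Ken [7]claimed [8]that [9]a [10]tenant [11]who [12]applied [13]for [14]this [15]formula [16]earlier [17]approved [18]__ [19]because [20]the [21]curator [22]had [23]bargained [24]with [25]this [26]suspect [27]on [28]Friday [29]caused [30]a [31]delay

4

The gap at 18 is the object of "approved", inside a relative clause.
The relative pronoun is "that" (word 5); it is bound by the head noun immediately before it.
Its filler is the head noun "recipe", at word 4.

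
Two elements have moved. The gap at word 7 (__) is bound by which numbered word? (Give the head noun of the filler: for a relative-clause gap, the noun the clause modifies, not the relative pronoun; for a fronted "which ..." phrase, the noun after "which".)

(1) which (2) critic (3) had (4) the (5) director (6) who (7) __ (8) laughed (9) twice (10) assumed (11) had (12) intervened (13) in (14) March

5

The marked gap is inside the relative clause, the subject of "laughed".
Its filler is the head noun "director" (via "who"), at word 5.
(The other dependency links word 2 to a gap after word 10.)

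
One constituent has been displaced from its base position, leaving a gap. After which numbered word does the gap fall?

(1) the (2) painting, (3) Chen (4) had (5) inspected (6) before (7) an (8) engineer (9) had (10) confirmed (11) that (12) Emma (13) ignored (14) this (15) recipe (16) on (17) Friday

The displaced element is "the painting" (word 2).
It functions as the direct object of "inspected", so the gap sits immediately after word 5 ("inspected").
Base order: Chen had inspected the painting before an engineer had confirmed that Emma ignored this recipe on Friday.

5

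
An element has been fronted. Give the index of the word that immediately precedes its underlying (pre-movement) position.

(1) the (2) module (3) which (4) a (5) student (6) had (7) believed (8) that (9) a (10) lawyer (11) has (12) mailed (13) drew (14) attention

The displaced element is "the module" (word 2).
It is linked across 1 clause boundary (that).
It functions as the direct object of "mailed", so the gap sits immediately after word 12 ("mailed").
Base order: A student had believed that a lawyer has mailed the module.

12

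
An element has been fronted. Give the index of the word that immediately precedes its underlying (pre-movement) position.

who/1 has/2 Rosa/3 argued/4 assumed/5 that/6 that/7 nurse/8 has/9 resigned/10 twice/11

The displaced element is "who" (word 1).
It is linked across 1 clause boundary (Ø).
It functions as the subject of "assumed", so the gap sits immediately after word 4 ("argued").
Base order: Rosa has argued that who assumed that that nurse has resigned twice.

4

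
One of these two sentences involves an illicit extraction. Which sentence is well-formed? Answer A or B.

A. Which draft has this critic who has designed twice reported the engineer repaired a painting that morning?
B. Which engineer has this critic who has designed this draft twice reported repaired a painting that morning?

In A, the wh-phrase is extracted from inside a complex-NP island (relative clause) (introduced by "who"), which blocks movement.
In B, the extraction path crosses only that-complement boundaries, which are transparent.
So B is grammatical.

B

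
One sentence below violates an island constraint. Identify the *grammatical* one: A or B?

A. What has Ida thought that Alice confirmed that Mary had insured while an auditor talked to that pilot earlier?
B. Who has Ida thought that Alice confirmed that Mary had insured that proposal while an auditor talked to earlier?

A

In B, the wh-phrase is extracted from inside an adjunct island (introduced by "while"), which blocks movement.
In A, the extraction path crosses only that-complement boundaries, which are transparent.
So A is grammatical.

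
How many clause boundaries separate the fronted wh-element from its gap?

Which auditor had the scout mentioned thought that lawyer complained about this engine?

1

"which auditor" is extracted from the subject of "thought".
Boundaries crossed, outermost first: [Ø] — 1 in total.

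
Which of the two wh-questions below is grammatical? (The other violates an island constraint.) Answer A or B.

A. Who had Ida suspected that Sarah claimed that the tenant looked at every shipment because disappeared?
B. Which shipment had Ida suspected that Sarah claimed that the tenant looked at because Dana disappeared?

B

In A, the wh-phrase is extracted from inside an adjunct island (introduced by "because"), which blocks movement.
In B, the extraction path crosses only that-complement boundaries, which are transparent.
So B is grammatical.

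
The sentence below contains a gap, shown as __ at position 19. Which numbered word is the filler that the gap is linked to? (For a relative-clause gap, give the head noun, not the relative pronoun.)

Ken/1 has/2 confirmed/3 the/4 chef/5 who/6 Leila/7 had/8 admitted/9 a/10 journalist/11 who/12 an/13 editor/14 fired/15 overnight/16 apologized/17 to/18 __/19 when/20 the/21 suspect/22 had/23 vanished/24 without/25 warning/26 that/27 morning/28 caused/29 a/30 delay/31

5

The gap at 19 is the prepositional object of "apologized", inside a relative clause.
The relative pronoun is "who" (word 6); it is bound by the head noun immediately before it.
Its filler is the head noun "chef", at word 5.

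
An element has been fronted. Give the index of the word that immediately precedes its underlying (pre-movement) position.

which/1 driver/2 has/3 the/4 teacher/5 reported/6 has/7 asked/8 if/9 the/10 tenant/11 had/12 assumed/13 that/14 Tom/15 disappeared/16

The displaced element is "which driver" (word 2).
It is linked across 1 clause boundary (Ø).
It functions as the subject of "asked", so the gap sits immediately after word 6 ("reported").
Base order: The teacher has reported that which driver has asked if the tenant had assumed that Tom disappeared.

6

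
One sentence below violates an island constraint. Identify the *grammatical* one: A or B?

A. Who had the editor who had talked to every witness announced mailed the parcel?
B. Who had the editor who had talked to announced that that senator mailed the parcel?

A

In B, the wh-phrase is extracted from inside a complex-NP island (relative clause) (introduced by "who"), which blocks movement.
In A, the extraction path crosses only that-complement boundaries, which are transparent.
So A is grammatical.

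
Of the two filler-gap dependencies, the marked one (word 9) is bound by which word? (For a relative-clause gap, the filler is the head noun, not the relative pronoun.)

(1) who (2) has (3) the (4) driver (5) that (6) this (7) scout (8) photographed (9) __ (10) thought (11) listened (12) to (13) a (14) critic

4

The marked gap is inside the relative clause, the direct object of "photographed".
Its filler is the head noun "driver" (via "that"), at word 4.
(The other dependency links word 1 to a gap after word 10.)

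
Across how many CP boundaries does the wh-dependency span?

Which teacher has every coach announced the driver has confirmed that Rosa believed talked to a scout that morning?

"which teacher" is extracted from the subject of "talked".
Boundaries crossed, outermost first: [Ø], [that], [Ø] — 3 in total.

3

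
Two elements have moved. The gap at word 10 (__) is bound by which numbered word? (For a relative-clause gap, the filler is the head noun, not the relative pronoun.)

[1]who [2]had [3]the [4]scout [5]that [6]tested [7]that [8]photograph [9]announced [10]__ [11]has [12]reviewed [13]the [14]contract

1

The marked gap is the subject of "reviewed".
Its filler is the fronted wh-phrase "who", at word 1.
(The other dependency links word 4 to a gap after word 5.)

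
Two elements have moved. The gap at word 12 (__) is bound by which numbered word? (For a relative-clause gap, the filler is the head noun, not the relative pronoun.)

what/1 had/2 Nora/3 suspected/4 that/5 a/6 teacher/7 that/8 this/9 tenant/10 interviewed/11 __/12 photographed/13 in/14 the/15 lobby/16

7

The marked gap is inside the relative clause, the direct object of "interviewed".
Its filler is the head noun "teacher" (via "that"), at word 7.
(The other dependency links word 1 to a gap after word 13.)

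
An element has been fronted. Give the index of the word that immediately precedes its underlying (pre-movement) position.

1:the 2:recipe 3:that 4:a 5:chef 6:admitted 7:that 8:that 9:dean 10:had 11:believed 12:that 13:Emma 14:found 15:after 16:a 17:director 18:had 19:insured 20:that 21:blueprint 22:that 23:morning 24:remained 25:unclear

The displaced element is "the recipe" (word 2).
It is linked across 2 clause boundaries (that → that).
It functions as the direct object of "found", so the gap sits immediately after word 14 ("found").
Base order: A chef admitted that that dean had believed that Emma found the recipe after a director had insured that blueprint that morning.

14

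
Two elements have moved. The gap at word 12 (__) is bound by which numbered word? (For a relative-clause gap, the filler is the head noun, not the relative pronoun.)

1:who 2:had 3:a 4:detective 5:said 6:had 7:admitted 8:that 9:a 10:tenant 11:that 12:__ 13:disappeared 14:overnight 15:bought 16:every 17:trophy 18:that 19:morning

The marked gap is inside the relative clause, the subject of "disappeared".
Its filler is the head noun "tenant" (via "that"), at word 10.
(The other dependency links word 1 to a gap after word 5.)

10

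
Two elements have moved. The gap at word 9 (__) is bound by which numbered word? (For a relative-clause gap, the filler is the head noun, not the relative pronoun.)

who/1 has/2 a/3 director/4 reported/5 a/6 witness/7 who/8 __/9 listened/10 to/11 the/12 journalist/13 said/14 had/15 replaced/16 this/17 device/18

7

The marked gap is inside the relative clause, the subject of "listened".
Its filler is the head noun "witness" (via "who"), at word 7.
(The other dependency links word 1 to a gap after word 14.)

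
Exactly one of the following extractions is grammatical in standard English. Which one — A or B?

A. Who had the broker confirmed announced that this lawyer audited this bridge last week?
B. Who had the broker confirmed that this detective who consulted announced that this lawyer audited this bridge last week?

In B, the wh-phrase is extracted from inside a complex-NP island (relative clause) (introduced by "who"), which blocks movement.
In A, the extraction path crosses only that-complement boundaries, which are transparent.
So A is grammatical.

A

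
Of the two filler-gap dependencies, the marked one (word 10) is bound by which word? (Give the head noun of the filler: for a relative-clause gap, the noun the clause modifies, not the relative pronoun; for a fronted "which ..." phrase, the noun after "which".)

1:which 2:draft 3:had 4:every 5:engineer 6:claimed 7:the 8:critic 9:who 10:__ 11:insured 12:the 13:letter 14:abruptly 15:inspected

The marked gap is inside the relative clause, the subject of "insured".
Its filler is the head noun "critic" (via "who"), at word 8.
(The other dependency links word 2 to a gap after word 15.)

8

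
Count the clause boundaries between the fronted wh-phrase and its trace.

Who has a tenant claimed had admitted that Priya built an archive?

"who" is extracted from the subject of "admitted".
Boundaries crossed, outermost first: [Ø] — 1 in total.

1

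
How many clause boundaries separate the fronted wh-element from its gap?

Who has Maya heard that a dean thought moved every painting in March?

"who" is extracted from the subject of "moved".
Boundaries crossed, outermost first: [that], [Ø] — 2 in total.

2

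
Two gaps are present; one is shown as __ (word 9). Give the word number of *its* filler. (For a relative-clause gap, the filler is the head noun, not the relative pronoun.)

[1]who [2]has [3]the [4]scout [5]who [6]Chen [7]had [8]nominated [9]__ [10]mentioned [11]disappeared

The marked gap is inside the relative clause, the direct object of "nominated".
Its filler is the head noun "scout" (via "who"), at word 4.
(The other dependency links word 1 to a gap after word 10.)

4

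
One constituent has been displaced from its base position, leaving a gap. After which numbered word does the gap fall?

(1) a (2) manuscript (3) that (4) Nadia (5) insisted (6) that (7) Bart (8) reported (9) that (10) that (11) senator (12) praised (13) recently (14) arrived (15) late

12

The displaced element is "a manuscript" (word 2).
It is linked across 2 clause boundaries (that → that).
It functions as the direct object of "praised", so the gap sits immediately after word 12 ("praised").
Base order: Nadia insisted that Bart reported that that senator praised a manuscript recently.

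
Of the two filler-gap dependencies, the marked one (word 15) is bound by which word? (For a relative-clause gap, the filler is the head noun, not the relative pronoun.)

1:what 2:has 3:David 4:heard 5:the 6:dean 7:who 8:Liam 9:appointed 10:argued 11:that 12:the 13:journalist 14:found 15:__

1

The marked gap is the direct object of "found".
Its filler is the fronted wh-phrase "what", at word 1.
(The other dependency links word 6 to a gap after word 9.)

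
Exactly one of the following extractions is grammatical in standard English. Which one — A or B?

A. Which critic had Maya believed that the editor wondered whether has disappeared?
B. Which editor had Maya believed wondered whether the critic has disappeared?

In A, the wh-phrase is extracted from inside a wh-island (introduced by "whether"), which blocks movement.
In B, the extraction path crosses only that-complement boundaries, which are transparent.
So B is grammatical.

B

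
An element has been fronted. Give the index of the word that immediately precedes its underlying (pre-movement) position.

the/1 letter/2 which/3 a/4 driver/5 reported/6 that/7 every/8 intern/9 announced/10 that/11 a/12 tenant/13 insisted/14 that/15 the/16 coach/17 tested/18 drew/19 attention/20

18

The displaced element is "the letter" (word 2).
It is linked across 3 clause boundaries (that → that → that).
It functions as the direct object of "tested", so the gap sits immediately after word 18 ("tested").
Base order: A driver reported that every intern announced that a tenant insisted that the coach tested the letter.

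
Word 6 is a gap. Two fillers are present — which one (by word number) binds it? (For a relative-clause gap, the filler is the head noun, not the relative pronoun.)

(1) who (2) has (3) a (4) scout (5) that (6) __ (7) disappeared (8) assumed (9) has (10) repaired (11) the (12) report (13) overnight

4

The marked gap is inside the relative clause, the subject of "disappeared".
Its filler is the head noun "scout" (via "that"), at word 4.
(The other dependency links word 1 to a gap after word 8.)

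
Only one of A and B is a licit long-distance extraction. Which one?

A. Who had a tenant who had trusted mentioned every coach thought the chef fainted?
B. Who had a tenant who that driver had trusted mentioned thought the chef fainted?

B

In A, the wh-phrase is extracted from inside a complex-NP island (relative clause) (introduced by "who"), which blocks movement.
In B, the extraction path crosses only that-complement boundaries, which are transparent.
So B is grammatical.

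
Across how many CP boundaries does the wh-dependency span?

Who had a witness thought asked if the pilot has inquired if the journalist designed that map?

1

"who" is extracted from the subject of "asked".
Boundaries crossed, outermost first: [Ø] — 1 in total.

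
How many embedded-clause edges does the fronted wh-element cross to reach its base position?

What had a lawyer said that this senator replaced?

1

"what" is extracted from the object of "replaced".
Boundaries crossed, outermost first: [that] — 1 in total.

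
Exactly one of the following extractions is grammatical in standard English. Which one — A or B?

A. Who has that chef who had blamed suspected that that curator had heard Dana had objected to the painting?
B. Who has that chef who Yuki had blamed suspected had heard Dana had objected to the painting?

In A, the wh-phrase is extracted from inside a complex-NP island (relative clause) (introduced by "who"), which blocks movement.
In B, the extraction path crosses only that-complement boundaries, which are transparent.
So B is grammatical.

B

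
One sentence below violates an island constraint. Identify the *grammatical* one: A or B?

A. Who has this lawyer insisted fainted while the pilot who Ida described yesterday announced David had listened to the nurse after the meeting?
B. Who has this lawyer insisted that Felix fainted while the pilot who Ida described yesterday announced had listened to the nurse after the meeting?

A

In B, the wh-phrase is extracted from inside an adjunct island (introduced by "while"), which blocks movement.
In A, the extraction path crosses only that-complement boundaries, which are transparent.
So A is grammatical.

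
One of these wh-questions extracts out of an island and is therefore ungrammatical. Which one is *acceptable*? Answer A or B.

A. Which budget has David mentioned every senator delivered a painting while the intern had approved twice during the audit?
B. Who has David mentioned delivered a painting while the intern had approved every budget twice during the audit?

B

In A, the wh-phrase is extracted from inside an adjunct island (introduced by "while"), which blocks movement.
In B, the extraction path crosses only that-complement boundaries, which are transparent.
So B is grammatical.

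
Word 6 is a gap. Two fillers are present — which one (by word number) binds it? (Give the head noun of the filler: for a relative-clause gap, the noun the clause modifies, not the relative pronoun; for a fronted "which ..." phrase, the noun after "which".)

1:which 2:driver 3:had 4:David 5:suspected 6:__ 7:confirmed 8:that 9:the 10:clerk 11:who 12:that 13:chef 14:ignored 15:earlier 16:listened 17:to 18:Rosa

2

The marked gap is the subject of "confirmed".
Its filler is the fronted wh-phrase "which driver", at word 2.
(The other dependency links word 10 to a gap after word 14.)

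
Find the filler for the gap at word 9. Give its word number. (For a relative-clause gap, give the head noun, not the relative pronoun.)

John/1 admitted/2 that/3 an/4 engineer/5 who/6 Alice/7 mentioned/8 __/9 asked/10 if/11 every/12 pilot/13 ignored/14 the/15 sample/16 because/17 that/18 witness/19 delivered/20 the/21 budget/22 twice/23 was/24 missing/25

5

The gap at 9 is the subject of "asked", inside a relative clause.
The relative pronoun is "who" (word 6); it is bound by the head noun immediately before it.
Its filler is the head noun "engineer", at word 5.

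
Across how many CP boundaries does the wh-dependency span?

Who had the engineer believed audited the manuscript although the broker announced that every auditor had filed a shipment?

1

"who" is extracted from the subject of "audited".
Boundaries crossed, outermost first: [Ø] — 1 in total.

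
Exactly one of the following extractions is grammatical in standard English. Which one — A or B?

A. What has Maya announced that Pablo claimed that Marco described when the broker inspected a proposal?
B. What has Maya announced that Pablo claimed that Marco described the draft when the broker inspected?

In B, the wh-phrase is extracted from inside an adjunct island (introduced by "when"), which blocks movement.
In A, the extraction path crosses only that-complement boundaries, which are transparent.
So A is grammatical.

A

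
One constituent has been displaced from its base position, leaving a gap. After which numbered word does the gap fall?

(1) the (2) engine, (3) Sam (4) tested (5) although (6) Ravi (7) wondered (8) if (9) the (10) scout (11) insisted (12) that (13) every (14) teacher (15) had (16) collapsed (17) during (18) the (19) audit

4

The displaced element is "the engine" (word 2).
It functions as the direct object of "tested", so the gap sits immediately after word 4 ("tested").
Base order: Sam tested the engine although Ravi wondered if the scout insisted that every teacher had collapsed during the audit.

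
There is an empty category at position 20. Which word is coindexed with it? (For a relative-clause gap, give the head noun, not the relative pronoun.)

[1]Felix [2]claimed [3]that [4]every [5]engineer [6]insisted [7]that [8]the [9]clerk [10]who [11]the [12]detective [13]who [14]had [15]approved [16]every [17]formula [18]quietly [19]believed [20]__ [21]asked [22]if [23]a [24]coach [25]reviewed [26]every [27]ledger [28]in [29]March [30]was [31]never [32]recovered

9

The gap at 20 is the subject of "asked", inside a relative clause.
The relative pronoun is "who" (word 10); it is bound by the head noun immediately before it.
Its filler is the head noun "clerk", at word 9.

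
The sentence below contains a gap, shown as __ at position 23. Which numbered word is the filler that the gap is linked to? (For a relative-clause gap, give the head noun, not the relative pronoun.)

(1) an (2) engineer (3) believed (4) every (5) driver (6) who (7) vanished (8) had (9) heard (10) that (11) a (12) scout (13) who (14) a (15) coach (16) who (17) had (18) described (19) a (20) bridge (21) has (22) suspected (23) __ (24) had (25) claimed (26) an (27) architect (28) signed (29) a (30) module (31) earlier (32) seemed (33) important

The gap at 23 is the subject of "claimed", inside a relative clause.
The relative pronoun is "who" (word 13); it is bound by the head noun immediately before it.
Its filler is the head noun "scout", at word 12.

12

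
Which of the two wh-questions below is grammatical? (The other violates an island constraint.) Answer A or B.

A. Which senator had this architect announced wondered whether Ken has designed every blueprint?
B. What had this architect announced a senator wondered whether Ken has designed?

In B, the wh-phrase is extracted from inside a wh-island (introduced by "whether"), which blocks movement.
In A, the extraction path crosses only that-complement boundaries, which are transparent.
So A is grammatical.

A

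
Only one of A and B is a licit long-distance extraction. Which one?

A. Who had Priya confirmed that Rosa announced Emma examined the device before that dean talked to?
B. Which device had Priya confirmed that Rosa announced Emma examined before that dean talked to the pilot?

In A, the wh-phrase is extracted from inside an adjunct island (introduced by "before"), which blocks movement.
In B, the extraction path crosses only that-complement boundaries, which are transparent.
So B is grammatical.

B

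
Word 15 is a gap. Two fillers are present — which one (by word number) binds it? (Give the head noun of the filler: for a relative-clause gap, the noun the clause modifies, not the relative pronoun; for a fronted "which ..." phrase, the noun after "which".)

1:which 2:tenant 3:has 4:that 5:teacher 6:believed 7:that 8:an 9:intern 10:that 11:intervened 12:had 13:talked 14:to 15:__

2

The marked gap is the object of the preposition "to" of "talked".
Its filler is the fronted wh-phrase "which tenant", at word 2.
(The other dependency links word 9 to a gap after word 10.)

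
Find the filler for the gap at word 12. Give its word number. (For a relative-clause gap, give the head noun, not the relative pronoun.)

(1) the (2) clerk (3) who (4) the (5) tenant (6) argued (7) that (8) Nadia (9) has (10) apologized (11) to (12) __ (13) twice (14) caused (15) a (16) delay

The gap at 12 is the prepositional object of "apologized", inside a relative clause.
The relative pronoun is "who" (word 3); it is bound by the head noun immediately before it.
Its filler is the head noun "clerk", at word 2.

2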